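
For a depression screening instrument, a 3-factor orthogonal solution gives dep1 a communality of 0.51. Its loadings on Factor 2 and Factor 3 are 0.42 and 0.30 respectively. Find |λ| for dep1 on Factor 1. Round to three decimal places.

Under orthogonal rotation h² = Σλ², so λ_Factor 1² = h² − (0.2664) = 0.51 − 0.2664 = 0.2436.
|λ| = √0.2436 = 0.4936.

0.494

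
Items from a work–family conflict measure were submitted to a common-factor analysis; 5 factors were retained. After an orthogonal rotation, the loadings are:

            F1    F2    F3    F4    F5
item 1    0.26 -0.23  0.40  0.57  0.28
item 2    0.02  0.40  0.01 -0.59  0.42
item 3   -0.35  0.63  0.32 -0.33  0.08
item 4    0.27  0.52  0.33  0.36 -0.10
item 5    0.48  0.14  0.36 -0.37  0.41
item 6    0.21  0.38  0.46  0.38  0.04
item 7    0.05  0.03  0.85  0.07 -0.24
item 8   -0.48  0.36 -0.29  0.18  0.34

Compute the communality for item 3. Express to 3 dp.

0.737

h² = (-0.35)² + 0.63² + 0.32² + (-0.33)² + 0.08² = 0.1225 + 0.3969 + 0.1024 + 0.1089 + 0.0064 = 0.7371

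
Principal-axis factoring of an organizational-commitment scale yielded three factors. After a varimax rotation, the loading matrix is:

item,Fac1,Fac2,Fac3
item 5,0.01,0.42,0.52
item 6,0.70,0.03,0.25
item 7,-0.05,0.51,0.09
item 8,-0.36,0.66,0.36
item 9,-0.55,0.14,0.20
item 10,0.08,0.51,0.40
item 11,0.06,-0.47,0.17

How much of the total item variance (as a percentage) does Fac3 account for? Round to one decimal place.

SS loadings for Fac3 = 0.52² + 0.25² + 0.09² + 0.36² + 0.20² + 0.40² + 0.17² = 0.6995
With 7 standardized items, total variance = 7. Proportion = 0.6995/7 = 0.0999 → 9.99%.

10.0%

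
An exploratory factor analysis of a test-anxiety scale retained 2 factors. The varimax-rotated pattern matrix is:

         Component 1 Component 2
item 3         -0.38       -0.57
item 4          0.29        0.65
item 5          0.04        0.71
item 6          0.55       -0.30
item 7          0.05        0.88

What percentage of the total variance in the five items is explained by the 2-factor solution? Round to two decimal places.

SS loadings by factor: 0.5351, 2.1159; total = 2.6510.
Total variance with 5 standardized items is 5, so the solution explains 2.6510/5 = 0.5302 = 53.02%.

53.02%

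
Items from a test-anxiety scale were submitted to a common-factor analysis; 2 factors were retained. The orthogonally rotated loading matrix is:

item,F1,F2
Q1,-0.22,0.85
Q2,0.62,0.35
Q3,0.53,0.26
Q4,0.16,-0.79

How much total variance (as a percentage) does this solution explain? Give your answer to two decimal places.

56.90%

Communalities: 0.7709, 0.5069, 0.3485, 0.6497; Σh² = 2.2760.
Total variance with 4 standardized items is 4, so the solution explains 2.2760/4 = 0.5690 = 56.90%.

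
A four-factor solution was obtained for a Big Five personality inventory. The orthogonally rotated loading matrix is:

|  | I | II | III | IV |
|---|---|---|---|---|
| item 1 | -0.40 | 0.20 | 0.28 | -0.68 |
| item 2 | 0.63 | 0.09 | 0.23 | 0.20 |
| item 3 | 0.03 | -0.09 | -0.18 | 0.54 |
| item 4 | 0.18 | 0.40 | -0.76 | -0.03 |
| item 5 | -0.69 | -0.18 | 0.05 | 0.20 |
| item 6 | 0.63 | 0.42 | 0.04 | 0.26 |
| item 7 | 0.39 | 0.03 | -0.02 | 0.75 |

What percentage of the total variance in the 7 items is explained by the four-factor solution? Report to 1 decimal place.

60.7%

SS loadings by factor: 1.6153, 0.4259, 0.7458, 1.4650; total = 4.2520.
Total variance with 7 standardized items is 7, so the solution explains 4.2520/7 = 0.6074 = 60.74%.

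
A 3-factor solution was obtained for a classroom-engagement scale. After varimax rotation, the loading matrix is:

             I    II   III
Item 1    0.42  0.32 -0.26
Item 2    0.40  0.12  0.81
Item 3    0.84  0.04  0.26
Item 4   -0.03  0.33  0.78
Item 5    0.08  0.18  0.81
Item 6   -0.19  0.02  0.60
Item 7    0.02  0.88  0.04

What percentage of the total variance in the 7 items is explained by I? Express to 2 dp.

15.51%

SS loadings for I = 0.42² + 0.40² + 0.84² + (-0.03)² + 0.08² + (-0.19)² + 0.02² = 1.0858
With 7 standardized items, total variance = 7. Proportion = 1.0858/7 = 0.1551 → 15.51%.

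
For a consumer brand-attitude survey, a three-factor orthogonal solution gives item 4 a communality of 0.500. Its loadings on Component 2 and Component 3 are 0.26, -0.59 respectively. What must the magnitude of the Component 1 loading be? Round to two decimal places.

Under orthogonal rotation h² = Σλ², so λ_Component 1² = h² − (0.4157) = 0.500 − 0.4157 = 0.0843.
|λ| = √0.0843 = 0.2903.

0.29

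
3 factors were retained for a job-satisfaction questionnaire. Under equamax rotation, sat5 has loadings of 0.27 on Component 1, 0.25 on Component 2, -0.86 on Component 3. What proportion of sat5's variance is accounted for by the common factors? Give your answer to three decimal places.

0.875

h² = 0.27² + 0.25² + (-0.86)² = 0.0729 + 0.0625 + 0.7396 = 0.8750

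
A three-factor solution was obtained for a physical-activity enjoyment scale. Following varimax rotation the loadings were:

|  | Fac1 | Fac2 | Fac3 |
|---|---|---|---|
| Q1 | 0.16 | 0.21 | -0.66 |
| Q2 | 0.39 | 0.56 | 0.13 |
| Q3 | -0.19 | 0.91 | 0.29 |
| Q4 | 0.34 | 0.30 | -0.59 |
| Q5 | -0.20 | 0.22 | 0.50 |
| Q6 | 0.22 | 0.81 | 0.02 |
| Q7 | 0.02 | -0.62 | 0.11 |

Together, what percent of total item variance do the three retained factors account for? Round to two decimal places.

SS loadings by factor: 0.4182, 2.3647, 1.1472; total = 3.9301.
Total variance with 7 standardized items is 7, so the solution explains 3.9301/7 = 0.5614 = 56.14%.

56.14%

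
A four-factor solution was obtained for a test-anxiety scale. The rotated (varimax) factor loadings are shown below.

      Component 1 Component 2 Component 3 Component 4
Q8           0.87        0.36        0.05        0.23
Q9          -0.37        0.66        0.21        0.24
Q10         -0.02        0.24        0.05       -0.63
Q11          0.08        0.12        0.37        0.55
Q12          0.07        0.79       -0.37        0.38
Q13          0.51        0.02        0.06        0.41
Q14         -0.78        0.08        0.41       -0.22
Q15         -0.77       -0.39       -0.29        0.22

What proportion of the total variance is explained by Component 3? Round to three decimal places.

SS loadings for Component 3 = 0.05² + 0.21² + 0.05² + 0.37² + (-0.37)² + 0.06² + 0.41² + (-0.29)² = 0.5787
Proportion of variance = 0.5787 / 8 = 0.0723.

0.072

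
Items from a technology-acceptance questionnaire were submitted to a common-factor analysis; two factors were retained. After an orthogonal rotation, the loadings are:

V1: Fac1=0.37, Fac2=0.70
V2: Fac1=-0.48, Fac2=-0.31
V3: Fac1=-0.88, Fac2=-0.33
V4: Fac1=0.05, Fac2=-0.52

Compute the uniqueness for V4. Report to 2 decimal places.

h² = 0.05² + (-0.52)² = 0.0025 + 0.2704 = 0.2729
Uniqueness u² = 1 − h² = 1 − 0.2729 = 0.7271

0.73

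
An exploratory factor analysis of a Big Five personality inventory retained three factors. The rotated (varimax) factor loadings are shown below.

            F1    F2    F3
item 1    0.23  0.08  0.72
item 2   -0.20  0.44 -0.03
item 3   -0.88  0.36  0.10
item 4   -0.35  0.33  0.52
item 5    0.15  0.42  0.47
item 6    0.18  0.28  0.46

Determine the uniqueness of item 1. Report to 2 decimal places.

h² = 0.23² + 0.08² + 0.72² = 0.0529 + 0.0064 + 0.5184 = 0.5777
Uniqueness u² = 1 − h² = 1 − 0.5777 = 0.4223

0.42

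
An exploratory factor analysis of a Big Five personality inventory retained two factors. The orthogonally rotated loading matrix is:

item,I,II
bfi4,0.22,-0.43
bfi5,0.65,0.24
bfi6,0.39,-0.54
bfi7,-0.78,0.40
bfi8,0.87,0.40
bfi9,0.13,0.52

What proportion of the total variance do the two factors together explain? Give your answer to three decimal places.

Communalities: 0.2333, 0.4801, 0.4437, 0.7684, 0.9169, 0.2873; Σh² = 3.1297.
Total variance with 6 standardized items is 6, so the solution explains 3.1297/6 = 0.5216.

0.522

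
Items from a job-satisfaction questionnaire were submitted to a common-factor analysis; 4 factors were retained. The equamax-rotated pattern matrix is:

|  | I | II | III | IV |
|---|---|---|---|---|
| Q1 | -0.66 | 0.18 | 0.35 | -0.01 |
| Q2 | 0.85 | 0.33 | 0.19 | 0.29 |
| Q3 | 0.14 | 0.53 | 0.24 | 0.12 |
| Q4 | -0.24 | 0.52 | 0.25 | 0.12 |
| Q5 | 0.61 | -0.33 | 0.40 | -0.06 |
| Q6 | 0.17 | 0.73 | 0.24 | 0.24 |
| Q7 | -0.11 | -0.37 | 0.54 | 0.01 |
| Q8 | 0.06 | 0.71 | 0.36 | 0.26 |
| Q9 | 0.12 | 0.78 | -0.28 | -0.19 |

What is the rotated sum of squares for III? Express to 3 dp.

0.996

SS loadings for III = 0.35² + 0.19² + 0.24² + 0.25² + 0.40² + 0.24² + 0.54² + 0.36² + (-0.28)² = 0.1225 + 0.0361 + 0.0576 + 0.0625 + 0.1600 + 0.0576 + 0.2916 + 0.1296 + 0.0784 = 0.9959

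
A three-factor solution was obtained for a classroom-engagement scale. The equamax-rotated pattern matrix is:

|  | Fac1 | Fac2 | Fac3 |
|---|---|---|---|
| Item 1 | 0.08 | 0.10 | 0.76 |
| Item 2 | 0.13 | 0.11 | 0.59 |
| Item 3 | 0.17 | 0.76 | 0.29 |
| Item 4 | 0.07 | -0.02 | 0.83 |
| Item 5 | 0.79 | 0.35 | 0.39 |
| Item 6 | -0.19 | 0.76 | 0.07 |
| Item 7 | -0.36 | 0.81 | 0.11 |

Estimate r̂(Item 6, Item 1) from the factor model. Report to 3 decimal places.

r̂ = Σ λ_i·λ_j across factors = (-0.19)(0.08) + (0.76)(0.10) + (0.07)(0.76)
  = -0.0152 +0.0760 +0.0532 = 0.1140

0.114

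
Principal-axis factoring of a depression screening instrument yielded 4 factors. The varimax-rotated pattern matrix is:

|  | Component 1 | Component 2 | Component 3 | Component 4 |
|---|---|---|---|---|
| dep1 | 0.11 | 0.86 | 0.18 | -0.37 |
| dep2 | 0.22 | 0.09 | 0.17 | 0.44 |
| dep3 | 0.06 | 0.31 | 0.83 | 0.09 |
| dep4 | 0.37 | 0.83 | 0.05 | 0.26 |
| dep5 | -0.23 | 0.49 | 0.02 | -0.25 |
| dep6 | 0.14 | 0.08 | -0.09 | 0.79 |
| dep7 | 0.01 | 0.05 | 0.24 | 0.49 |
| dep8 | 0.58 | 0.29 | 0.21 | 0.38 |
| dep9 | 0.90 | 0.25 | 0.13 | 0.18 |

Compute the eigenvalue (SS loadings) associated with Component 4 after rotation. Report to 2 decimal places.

SS loadings for Component 4 = (-0.37)² + 0.44² + 0.09² + 0.26² + (-0.25)² + 0.79² + 0.49² + 0.38² + 0.18² = 0.1369 + 0.1936 + 0.0081 + 0.0676 + 0.0625 + 0.6241 + 0.2401 + 0.1444 + 0.0324 = 1.5097

1.51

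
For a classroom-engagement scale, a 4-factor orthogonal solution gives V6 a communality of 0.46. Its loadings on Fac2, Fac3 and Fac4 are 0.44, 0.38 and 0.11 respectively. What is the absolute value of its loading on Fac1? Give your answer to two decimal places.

Under orthogonal rotation h² = Σλ², so λ_Fac1² = h² − (0.3501) = 0.46 − 0.3501 = 0.1099.
|λ| = √0.1099 = 0.3315.

0.33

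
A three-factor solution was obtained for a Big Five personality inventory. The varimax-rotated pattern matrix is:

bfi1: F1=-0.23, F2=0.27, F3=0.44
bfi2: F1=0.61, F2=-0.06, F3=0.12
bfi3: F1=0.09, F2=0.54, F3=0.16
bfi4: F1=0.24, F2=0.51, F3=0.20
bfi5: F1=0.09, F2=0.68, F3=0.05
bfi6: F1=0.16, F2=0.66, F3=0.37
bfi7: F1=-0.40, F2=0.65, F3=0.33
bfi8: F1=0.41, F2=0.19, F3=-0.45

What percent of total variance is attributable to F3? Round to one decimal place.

SS loadings for F3 = 0.44² + 0.12² + 0.16² + 0.20² + 0.05² + 0.37² + 0.33² + (-0.45)² = 0.7244
With 8 standardized items, total variance = 8. Proportion = 0.7244/8 = 0.0906 → 9.05%.

9.1%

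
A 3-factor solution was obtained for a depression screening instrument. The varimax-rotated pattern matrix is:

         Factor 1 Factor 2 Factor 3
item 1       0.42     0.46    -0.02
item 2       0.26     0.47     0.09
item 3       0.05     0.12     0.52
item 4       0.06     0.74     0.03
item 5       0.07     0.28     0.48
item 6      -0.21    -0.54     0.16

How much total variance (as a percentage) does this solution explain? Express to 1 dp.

36.7%

SS loadings by factor: 0.2991, 1.3645, 0.5358; total = 2.1994.
Total variance with 6 standardized items is 6, so the solution explains 2.1994/6 = 0.3666 = 36.66%.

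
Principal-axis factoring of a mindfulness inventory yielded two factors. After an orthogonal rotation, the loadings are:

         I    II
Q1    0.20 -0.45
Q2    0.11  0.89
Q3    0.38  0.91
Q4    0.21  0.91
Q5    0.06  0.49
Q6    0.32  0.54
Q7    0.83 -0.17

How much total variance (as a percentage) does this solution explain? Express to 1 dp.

60.7%

Communalities: 0.2425, 0.8042, 0.9725, 0.8722, 0.2437, 0.3940, 0.7178; Σh² = 4.2469.
Total variance with 7 standardized items is 7, so the solution explains 4.2469/7 = 0.6067 = 60.67%.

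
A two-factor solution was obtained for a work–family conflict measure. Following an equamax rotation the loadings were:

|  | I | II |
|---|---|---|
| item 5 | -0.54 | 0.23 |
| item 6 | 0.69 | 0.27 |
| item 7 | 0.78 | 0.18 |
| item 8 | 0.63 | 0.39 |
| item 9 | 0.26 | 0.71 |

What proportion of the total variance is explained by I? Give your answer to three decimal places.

SS loadings for I = (-0.54)² + 0.69² + 0.78² + 0.63² + 0.26² = 1.8406
Proportion of variance = 1.8406 / 5 = 0.3681.

0.368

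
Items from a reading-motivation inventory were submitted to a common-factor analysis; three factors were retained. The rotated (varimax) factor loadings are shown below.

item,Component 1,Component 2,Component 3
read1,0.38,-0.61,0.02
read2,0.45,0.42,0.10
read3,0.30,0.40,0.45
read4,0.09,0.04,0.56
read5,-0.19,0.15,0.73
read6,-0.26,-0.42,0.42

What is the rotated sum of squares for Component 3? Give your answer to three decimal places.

SS loadings for Component 3 = 0.02² + 0.10² + 0.45² + 0.56² + 0.73² + 0.42² = 0.0004 + 0.0100 + 0.2025 + 0.3136 + 0.5329 + 0.1764 = 1.2358

1.236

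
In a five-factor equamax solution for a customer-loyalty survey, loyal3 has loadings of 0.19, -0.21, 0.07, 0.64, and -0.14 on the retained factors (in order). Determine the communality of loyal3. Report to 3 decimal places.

h² = 0.19² + (-0.21)² + 0.07² + 0.64² + (-0.14)² = 0.0361 + 0.0441 + 0.0049 + 0.4096 + 0.0196 = 0.5143

0.514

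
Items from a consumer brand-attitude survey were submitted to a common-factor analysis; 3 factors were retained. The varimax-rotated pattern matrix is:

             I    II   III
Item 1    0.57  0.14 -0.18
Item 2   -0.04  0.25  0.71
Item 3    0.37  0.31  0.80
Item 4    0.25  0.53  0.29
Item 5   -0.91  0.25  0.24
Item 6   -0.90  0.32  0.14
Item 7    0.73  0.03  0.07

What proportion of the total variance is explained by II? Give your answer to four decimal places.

SS loadings for II = 0.14² + 0.25² + 0.31² + 0.53² + 0.25² + 0.32² + 0.03² = 0.6249
Proportion of variance = 0.6249 / 7 = 0.0893.

0.0893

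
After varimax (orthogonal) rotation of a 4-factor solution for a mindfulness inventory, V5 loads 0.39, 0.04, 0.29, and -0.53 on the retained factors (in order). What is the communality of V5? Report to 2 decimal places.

h² = 0.39² + 0.04² + 0.29² + (-0.53)² = 0.1521 + 0.0016 + 0.0841 + 0.2809 = 0.5187

0.52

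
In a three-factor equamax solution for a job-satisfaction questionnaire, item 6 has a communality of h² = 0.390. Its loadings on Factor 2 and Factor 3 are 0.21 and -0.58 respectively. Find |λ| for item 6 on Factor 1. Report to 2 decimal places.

Under orthogonal rotation h² = Σλ², so λ_Factor 1² = h² − (0.3805) = 0.390 − 0.3805 = 0.0095.
|λ| = √0.0095 = 0.0975.

0.10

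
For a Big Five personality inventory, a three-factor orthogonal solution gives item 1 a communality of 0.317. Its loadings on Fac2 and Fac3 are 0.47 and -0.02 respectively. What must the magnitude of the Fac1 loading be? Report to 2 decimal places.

Under orthogonal rotation h² = Σλ², so λ_Fac1² = h² − (0.2213) = 0.317 − 0.2213 = 0.0957.
|λ| = √0.0957 = 0.3094.

0.31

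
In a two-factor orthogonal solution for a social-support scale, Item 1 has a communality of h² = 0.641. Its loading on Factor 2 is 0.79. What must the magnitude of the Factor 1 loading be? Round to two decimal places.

Under orthogonal rotation h² = Σλ², so λ_Factor 1² = h² − (0.6241) = 0.641 − 0.6241 = 0.0169.
|λ| = √0.0169 = 0.1300.

0.13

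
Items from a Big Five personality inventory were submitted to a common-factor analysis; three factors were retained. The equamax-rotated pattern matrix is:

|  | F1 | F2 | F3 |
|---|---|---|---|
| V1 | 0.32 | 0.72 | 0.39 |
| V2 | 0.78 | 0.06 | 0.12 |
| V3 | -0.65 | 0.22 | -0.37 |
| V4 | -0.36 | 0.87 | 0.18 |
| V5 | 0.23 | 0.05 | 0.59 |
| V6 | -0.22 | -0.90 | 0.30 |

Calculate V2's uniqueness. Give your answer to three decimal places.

h² = 0.78² + 0.06² + 0.12² = 0.6084 + 0.0036 + 0.0144 = 0.6264
Uniqueness u² = 1 − h² = 1 − 0.6264 = 0.3736

0.374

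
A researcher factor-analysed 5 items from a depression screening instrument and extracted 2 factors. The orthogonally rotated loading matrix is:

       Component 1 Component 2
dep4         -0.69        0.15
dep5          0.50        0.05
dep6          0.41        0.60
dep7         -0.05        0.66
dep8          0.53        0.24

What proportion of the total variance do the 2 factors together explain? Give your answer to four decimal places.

0.4112

SS loadings by factor: 1.1776, 0.8782; total = 2.0558.
Total variance with 5 standardized items is 5, so the solution explains 2.0558/5 = 0.4112.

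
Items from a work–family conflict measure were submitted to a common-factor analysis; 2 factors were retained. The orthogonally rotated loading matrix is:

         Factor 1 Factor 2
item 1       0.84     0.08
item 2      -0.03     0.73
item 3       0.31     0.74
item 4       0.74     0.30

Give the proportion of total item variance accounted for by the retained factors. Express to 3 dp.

SS loadings by factor: 1.3502, 1.1769; total = 2.5271.
Total variance with 4 standardized items is 4, so the solution explains 2.5271/4 = 0.6318.

0.632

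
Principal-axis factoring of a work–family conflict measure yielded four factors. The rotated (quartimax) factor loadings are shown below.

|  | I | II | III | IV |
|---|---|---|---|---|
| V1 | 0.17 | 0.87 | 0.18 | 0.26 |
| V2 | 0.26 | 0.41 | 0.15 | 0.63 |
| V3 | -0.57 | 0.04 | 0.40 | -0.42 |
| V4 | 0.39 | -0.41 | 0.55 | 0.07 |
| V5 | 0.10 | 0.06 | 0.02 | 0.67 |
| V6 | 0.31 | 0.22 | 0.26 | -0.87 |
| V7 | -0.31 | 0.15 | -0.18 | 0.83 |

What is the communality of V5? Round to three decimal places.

0.463

h² = 0.10² + 0.06² + 0.02² + 0.67² = 0.0100 + 0.0036 + 0.0004 + 0.4489 = 0.4629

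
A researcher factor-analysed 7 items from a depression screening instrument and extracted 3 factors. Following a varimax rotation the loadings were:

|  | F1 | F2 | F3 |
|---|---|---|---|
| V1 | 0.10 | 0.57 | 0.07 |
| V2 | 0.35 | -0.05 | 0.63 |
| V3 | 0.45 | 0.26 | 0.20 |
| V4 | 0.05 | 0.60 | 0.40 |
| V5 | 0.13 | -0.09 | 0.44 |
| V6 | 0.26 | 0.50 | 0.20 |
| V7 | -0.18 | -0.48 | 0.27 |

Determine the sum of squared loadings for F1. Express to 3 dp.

SS loadings for F1 = 0.10² + 0.35² + 0.45² + 0.05² + 0.13² + 0.26² + (-0.18)² = 0.0100 + 0.1225 + 0.2025 + 0.0025 + 0.0169 + 0.0676 + 0.0324 = 0.4544

0.454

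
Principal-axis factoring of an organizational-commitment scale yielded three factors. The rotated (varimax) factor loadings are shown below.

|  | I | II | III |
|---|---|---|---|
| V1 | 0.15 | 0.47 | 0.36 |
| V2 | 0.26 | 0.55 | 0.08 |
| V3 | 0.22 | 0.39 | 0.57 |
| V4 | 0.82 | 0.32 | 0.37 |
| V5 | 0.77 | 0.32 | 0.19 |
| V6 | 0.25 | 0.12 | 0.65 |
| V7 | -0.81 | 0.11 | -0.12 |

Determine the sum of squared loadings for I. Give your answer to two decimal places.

2.12

SS loadings for I = 0.15² + 0.26² + 0.22² + 0.82² + 0.77² + 0.25² + (-0.81)² = 0.0225 + 0.0676 + 0.0484 + 0.6724 + 0.5929 + 0.0625 + 0.6561 = 2.1224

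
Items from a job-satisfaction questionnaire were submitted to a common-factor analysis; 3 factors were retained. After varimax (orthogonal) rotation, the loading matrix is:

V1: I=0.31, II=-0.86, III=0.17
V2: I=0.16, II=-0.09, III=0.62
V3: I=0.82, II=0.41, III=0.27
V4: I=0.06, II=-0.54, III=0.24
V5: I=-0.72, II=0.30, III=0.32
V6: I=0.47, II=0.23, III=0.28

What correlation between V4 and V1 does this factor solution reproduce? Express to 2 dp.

0.52

r̂ = Σ λ_i·λ_j across factors = (0.06)(0.31) + (-0.54)(-0.86) + (0.24)(0.17)
  = +0.0186 +0.4644 +0.0408 = 0.5238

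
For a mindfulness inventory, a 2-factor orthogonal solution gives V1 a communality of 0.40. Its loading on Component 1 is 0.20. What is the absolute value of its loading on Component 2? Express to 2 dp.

0.60

Under orthogonal rotation h² = Σλ², so λ_Component 2² = h² − (0.0400) = 0.40 − 0.0400 = 0.3600.
|λ| = √0.3600 = 0.6000.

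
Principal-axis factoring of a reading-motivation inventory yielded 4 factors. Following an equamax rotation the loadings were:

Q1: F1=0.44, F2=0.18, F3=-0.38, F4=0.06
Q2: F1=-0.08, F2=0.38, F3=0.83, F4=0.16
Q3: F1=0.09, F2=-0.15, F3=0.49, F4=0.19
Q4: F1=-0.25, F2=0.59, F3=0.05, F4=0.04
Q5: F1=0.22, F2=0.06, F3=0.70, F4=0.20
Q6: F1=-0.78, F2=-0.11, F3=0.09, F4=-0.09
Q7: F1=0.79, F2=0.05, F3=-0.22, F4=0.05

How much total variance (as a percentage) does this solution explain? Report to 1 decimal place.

55.1%

SS loadings by factor: 1.5515, 0.5656, 1.6224, 0.1175; total = 3.8570.
Total variance with 7 standardized items is 7, so the solution explains 3.8570/7 = 0.5510 = 55.10%.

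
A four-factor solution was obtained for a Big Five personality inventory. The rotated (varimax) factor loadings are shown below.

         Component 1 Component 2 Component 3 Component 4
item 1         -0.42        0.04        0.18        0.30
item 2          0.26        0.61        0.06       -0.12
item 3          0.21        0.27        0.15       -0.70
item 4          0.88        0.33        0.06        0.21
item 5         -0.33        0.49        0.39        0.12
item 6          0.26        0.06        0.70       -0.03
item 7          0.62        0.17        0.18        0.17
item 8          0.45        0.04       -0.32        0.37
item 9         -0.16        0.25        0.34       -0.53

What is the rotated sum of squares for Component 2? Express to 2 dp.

SS loadings for Component 2 = 0.04² + 0.61² + 0.27² + 0.33² + 0.49² + 0.06² + 0.17² + 0.04² + 0.25² = 0.0016 + 0.3721 + 0.0729 + 0.1089 + 0.2401 + 0.0036 + 0.0289 + 0.0016 + 0.0625 = 0.8922

0.89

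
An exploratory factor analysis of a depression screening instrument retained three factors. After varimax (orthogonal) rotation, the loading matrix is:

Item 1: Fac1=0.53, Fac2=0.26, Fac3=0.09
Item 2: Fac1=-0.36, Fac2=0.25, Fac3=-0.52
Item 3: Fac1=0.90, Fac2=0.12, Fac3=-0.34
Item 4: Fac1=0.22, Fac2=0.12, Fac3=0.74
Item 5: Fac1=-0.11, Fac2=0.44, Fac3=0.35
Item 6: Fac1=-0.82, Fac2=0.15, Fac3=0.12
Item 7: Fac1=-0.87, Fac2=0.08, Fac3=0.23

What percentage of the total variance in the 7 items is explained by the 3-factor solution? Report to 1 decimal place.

60.3%

SS loadings by factor: 2.7103, 0.3814, 1.1315; total = 4.2232.
Total variance with 7 standardized items is 7, so the solution explains 4.2232/7 = 0.6033 = 60.33%.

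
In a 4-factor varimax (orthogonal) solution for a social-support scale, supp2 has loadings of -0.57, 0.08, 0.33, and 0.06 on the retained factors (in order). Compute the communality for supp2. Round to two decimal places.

h² = (-0.57)² + 0.08² + 0.33² + 0.06² = 0.3249 + 0.0064 + 0.1089 + 0.0036 = 0.4438

0.44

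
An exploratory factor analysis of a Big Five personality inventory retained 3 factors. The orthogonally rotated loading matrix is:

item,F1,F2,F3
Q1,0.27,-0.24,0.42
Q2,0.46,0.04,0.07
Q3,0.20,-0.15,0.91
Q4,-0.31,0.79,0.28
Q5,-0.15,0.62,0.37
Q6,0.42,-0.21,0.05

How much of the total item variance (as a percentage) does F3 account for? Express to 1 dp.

SS loadings for F3 = 0.42² + 0.07² + 0.91² + 0.28² + 0.37² + 0.05² = 1.2272
With 6 standardized items, total variance = 6. Proportion = 1.2272/6 = 0.2045 → 20.45%.

20.5%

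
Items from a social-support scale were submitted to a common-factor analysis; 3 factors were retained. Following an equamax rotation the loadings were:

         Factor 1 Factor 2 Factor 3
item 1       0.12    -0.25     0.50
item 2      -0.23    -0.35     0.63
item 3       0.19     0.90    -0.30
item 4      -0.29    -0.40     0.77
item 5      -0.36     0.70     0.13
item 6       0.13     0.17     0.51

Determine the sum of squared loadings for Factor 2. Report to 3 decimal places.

SS loadings for Factor 2 = (-0.25)² + (-0.35)² + 0.90² + (-0.40)² + 0.70² + 0.17² = 0.0625 + 0.1225 + 0.8100 + 0.1600 + 0.4900 + 0.0289 = 1.6739

1.674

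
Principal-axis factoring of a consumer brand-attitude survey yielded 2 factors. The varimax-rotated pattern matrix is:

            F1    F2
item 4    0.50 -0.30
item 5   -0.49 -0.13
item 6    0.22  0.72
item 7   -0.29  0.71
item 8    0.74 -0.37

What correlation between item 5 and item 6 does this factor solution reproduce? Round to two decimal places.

r̂ = Σ λ_i·λ_j across factors = (-0.49)(0.22) + (-0.13)(0.72)
  = -0.1078 -0.0936 = -0.2014

-0.20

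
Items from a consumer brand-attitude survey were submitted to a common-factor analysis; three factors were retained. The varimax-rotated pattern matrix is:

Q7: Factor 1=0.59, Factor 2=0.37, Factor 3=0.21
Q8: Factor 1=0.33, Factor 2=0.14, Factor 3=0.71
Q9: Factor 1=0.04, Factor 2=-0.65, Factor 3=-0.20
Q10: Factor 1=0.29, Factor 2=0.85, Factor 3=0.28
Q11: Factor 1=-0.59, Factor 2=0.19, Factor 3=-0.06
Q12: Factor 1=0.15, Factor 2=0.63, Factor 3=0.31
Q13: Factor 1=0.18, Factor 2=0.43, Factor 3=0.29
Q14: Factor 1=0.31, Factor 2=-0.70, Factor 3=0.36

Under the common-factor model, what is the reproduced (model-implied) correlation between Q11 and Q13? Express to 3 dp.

-0.042

r̂ = Σ λ_i·λ_j across factors = (-0.59)(0.18) + (0.19)(0.43) + (-0.06)(0.29)
  = -0.1062 +0.0817 -0.0174 = -0.0419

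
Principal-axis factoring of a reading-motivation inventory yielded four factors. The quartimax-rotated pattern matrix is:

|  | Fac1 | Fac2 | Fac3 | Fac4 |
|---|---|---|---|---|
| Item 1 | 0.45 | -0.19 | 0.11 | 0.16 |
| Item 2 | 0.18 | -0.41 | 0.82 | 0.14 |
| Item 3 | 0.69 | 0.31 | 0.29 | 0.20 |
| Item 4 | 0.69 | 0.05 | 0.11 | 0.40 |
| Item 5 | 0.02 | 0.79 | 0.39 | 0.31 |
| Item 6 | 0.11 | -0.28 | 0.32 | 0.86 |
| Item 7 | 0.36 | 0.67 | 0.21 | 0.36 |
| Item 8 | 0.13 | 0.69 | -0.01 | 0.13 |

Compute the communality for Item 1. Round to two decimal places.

h² = 0.45² + (-0.19)² + 0.11² + 0.16² = 0.2025 + 0.0361 + 0.0121 + 0.0256 = 0.2763

0.28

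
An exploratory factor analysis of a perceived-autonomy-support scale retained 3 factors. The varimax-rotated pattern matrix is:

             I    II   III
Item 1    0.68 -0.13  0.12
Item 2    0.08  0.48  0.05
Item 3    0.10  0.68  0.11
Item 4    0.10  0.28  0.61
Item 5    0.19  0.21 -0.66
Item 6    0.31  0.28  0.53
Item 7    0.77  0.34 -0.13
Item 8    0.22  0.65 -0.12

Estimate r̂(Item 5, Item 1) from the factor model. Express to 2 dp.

r̂ = Σ λ_i·λ_j across factors = (0.19)(0.68) + (0.21)(-0.13) + (-0.66)(0.12)
  = +0.1292 -0.0273 -0.0792 = 0.0227

0.02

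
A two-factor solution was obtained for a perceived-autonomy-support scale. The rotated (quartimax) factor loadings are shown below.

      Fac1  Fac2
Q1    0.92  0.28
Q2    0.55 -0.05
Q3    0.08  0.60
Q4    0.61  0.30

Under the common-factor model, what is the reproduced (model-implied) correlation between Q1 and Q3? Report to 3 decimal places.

r̂ = Σ λ_i·λ_j across factors = (0.92)(0.08) + (0.28)(0.60)
  = +0.0736 +0.1680 = 0.2416

0.242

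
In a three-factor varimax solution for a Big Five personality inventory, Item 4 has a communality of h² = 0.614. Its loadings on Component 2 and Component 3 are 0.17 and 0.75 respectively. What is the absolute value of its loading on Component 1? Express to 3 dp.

0.150

Under orthogonal rotation h² = Σλ², so λ_Component 1² = h² − (0.5914) = 0.614 − 0.5914 = 0.0226.
|λ| = √0.0226 = 0.1503.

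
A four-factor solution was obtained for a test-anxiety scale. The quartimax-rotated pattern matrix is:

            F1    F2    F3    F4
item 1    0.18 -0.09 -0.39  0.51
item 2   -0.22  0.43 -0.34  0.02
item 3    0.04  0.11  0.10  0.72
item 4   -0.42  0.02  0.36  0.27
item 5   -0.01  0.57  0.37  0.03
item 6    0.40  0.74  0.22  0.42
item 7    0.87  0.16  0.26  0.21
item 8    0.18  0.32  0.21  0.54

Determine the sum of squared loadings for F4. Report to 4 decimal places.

SS loadings for F4 = 0.51² + 0.02² + 0.72² + 0.27² + 0.03² + 0.42² + 0.21² + 0.54² = 0.2601 + 0.0004 + 0.5184 + 0.0729 + 0.0009 + 0.1764 + 0.0441 + 0.2916 = 1.3648

1.3648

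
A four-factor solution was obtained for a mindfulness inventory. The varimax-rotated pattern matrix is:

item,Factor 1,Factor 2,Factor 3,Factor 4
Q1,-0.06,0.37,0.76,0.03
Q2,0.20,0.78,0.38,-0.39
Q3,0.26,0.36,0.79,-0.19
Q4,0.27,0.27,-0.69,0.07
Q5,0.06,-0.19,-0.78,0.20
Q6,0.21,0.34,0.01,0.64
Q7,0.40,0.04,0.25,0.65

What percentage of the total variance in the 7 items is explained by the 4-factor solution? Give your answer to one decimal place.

Communalities: 0.7190, 0.9449, 0.8574, 0.6268, 0.6881, 0.5694, 0.6466; Σh² = 5.0522.
Total variance with 7 standardized items is 7, so the solution explains 5.0522/7 = 0.7217 = 72.17%.

72.2%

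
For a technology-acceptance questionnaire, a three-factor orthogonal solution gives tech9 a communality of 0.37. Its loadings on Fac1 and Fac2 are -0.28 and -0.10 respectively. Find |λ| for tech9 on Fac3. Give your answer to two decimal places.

0.53

Under orthogonal rotation h² = Σλ², so λ_Fac3² = h² − (0.0884) = 0.37 − 0.0884 = 0.2816.
|λ| = √0.2816 = 0.5307.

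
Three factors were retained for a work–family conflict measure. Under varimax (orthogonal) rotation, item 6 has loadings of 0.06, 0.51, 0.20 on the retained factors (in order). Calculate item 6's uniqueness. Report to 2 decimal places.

0.70

h² = 0.06² + 0.51² + 0.20² = 0.0036 + 0.2601 + 0.0400 = 0.3037
Uniqueness u² = 1 − h² = 1 − 0.3037 = 0.6963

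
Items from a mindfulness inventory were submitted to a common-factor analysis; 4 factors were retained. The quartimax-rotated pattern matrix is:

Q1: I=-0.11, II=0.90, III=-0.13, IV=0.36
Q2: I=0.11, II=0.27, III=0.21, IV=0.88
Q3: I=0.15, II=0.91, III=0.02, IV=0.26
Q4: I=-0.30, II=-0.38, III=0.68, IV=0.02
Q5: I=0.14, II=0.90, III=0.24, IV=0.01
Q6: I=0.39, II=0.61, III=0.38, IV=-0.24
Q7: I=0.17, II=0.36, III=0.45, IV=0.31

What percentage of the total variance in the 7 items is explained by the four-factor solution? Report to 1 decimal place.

SS loadings by factor: 0.3373, 3.1671, 0.9283, 1.1258; total = 5.5585.
Total variance with 7 standardized items is 7, so the solution explains 5.5585/7 = 0.7941 = 79.41%.

79.4%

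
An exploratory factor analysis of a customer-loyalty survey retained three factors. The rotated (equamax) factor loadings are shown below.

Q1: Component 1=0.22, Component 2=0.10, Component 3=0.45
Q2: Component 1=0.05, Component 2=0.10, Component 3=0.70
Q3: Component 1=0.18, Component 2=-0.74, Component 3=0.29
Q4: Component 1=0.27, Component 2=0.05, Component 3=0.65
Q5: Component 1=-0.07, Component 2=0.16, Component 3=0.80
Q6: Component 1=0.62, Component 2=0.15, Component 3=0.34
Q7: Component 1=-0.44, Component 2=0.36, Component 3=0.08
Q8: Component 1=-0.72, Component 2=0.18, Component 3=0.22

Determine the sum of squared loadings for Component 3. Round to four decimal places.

2.0095

SS loadings for Component 3 = 0.45² + 0.70² + 0.29² + 0.65² + 0.80² + 0.34² + 0.08² + 0.22² = 0.2025 + 0.4900 + 0.0841 + 0.4225 + 0.6400 + 0.1156 + 0.0064 + 0.0484 = 2.0095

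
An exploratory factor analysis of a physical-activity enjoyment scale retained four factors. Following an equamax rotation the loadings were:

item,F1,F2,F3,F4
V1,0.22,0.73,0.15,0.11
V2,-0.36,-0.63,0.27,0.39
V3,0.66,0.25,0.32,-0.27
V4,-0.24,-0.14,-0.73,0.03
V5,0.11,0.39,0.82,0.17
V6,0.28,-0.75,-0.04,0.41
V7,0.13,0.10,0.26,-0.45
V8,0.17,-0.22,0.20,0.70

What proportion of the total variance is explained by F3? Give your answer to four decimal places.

0.1890

SS loadings for F3 = 0.15² + 0.27² + 0.32² + (-0.73)² + 0.82² + (-0.04)² + 0.26² + 0.20² = 1.5123
Proportion of variance = 1.5123 / 8 = 0.1890.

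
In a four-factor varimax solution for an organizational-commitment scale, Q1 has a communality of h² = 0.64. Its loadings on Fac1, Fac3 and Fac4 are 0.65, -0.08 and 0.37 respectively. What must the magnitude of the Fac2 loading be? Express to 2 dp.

Under orthogonal rotation h² = Σλ², so λ_Fac2² = h² − (0.5658) = 0.64 − 0.5658 = 0.0742.
|λ| = √0.0742 = 0.2724.

0.27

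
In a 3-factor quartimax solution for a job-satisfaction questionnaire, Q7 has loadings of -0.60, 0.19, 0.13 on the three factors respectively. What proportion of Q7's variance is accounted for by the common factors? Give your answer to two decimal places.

0.41

h² = (-0.60)² + 0.19² + 0.13² = 0.3600 + 0.0361 + 0.0169 = 0.4130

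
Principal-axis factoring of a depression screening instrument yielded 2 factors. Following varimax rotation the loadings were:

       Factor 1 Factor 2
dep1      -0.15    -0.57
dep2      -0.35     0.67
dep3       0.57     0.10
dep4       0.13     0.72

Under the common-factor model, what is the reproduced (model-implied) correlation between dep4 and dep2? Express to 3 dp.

0.437

r̂ = Σ λ_i·λ_j across factors = (0.13)(-0.35) + (0.72)(0.67)
  = -0.0455 +0.4824 = 0.4369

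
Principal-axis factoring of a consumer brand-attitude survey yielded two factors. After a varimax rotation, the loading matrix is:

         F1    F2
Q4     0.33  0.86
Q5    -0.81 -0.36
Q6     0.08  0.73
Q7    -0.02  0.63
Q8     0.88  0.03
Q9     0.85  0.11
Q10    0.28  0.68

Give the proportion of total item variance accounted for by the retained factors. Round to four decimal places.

Communalities: 0.8485, 0.7857, 0.5393, 0.3973, 0.7753, 0.7346, 0.5408; Σh² = 4.6215.
Total variance with 7 standardized items is 7, so the solution explains 4.6215/7 = 0.6602.

0.6602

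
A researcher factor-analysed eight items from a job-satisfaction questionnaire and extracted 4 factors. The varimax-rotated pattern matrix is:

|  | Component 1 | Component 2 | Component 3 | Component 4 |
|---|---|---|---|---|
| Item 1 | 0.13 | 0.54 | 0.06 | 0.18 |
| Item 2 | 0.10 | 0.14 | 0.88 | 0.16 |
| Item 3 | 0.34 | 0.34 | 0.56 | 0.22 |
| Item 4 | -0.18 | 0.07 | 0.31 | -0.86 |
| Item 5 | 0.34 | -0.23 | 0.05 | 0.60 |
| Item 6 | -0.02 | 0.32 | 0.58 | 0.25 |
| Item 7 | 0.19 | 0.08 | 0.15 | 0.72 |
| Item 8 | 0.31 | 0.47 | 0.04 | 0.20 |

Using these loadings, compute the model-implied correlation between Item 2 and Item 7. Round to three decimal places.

0.277

r̂ = Σ λ_i·λ_j across factors = (0.10)(0.19) + (0.14)(0.08) + (0.88)(0.15) + (0.16)(0.72)
  = +0.0190 +0.0112 +0.1320 +0.1152 = 0.2774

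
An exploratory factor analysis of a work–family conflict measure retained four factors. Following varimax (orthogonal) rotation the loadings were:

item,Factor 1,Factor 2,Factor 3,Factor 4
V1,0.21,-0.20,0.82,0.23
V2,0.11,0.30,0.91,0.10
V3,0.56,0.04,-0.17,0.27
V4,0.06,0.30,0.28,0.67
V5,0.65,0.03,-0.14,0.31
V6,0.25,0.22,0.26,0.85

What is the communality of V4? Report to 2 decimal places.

h² = 0.06² + 0.30² + 0.28² + 0.67² = 0.0036 + 0.0900 + 0.0784 + 0.4489 = 0.6209

0.62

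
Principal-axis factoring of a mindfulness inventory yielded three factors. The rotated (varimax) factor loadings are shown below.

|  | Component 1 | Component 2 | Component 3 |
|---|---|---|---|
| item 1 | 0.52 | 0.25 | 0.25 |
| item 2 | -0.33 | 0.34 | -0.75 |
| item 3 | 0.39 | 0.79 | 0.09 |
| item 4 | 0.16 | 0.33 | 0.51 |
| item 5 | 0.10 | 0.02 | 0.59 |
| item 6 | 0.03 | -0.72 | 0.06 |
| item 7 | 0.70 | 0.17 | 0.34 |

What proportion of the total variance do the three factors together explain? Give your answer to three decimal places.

Communalities: 0.3954, 0.7870, 0.7843, 0.3946, 0.3585, 0.5229, 0.6345; Σh² = 3.8772.
Total variance with 7 standardized items is 7, so the solution explains 3.8772/7 = 0.5539.

0.554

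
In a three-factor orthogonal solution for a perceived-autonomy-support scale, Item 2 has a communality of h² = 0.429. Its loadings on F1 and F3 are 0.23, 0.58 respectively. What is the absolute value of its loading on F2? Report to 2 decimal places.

Under orthogonal rotation h² = Σλ², so λ_F2² = h² − (0.3893) = 0.429 − 0.3893 = 0.0397.
|λ| = √0.0397 = 0.1992.

0.20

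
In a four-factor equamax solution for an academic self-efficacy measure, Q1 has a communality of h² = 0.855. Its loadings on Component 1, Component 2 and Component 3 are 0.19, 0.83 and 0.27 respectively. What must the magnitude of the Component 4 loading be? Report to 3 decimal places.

0.239

Under orthogonal rotation h² = Σλ², so λ_Component 4² = h² − (0.7979) = 0.855 − 0.7979 = 0.0571.
|λ| = √0.0571 = 0.2390.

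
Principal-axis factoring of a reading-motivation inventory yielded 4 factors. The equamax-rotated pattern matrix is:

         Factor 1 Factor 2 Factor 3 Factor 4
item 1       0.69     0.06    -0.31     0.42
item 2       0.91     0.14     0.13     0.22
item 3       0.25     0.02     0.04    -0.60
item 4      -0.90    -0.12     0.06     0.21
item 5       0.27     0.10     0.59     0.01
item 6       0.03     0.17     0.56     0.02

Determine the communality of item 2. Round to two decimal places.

0.91

h² = 0.91² + 0.14² + 0.13² + 0.22² = 0.8281 + 0.0196 + 0.0169 + 0.0484 = 0.9130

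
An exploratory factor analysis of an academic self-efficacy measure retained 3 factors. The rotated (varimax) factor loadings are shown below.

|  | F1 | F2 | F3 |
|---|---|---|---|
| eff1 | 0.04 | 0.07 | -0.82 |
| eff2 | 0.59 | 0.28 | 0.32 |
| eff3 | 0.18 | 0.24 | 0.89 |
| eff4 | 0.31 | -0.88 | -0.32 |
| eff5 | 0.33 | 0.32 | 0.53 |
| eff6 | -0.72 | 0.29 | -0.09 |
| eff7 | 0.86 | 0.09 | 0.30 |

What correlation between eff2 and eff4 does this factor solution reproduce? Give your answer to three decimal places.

r̂ = Σ λ_i·λ_j across factors = (0.59)(0.31) + (0.28)(-0.88) + (0.32)(-0.32)
  = +0.1829 -0.2464 -0.1024 = -0.1659

-0.166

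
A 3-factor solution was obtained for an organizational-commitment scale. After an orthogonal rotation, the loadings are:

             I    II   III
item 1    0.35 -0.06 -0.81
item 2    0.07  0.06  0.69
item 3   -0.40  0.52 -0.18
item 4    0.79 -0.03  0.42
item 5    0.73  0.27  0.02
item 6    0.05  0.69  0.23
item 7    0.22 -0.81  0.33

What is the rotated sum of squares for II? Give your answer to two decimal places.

1.48

SS loadings for II = (-0.06)² + 0.06² + 0.52² + (-0.03)² + 0.27² + 0.69² + (-0.81)² = 0.0036 + 0.0036 + 0.2704 + 0.0009 + 0.0729 + 0.4761 + 0.6561 = 1.4836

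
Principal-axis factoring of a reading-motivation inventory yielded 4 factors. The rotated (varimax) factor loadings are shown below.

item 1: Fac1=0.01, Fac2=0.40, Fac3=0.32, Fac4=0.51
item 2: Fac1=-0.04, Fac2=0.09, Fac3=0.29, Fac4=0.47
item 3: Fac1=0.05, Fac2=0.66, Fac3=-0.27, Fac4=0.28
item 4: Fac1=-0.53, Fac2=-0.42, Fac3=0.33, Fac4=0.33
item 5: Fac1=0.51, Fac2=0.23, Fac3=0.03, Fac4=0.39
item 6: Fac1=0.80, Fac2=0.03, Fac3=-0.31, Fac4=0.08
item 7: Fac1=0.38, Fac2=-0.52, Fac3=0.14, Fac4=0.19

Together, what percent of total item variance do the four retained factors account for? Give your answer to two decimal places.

SS loadings by factor: 1.3296, 1.1043, 0.4849, 0.8629; total = 3.7817.
Total variance with 7 standardized items is 7, so the solution explains 3.7817/7 = 0.5402 = 54.02%.

54.02%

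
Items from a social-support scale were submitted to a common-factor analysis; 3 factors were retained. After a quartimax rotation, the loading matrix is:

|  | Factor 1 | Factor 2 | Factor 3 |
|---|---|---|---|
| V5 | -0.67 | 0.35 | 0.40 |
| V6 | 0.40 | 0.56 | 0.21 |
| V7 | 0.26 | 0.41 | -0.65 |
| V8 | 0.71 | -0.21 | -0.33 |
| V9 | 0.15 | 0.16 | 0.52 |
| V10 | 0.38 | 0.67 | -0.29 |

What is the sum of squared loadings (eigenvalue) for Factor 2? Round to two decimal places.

SS loadings for Factor 2 = 0.35² + 0.56² + 0.41² + (-0.21)² + 0.16² + 0.67² = 0.1225 + 0.3136 + 0.1681 + 0.0441 + 0.0256 + 0.4489 = 1.1228

1.12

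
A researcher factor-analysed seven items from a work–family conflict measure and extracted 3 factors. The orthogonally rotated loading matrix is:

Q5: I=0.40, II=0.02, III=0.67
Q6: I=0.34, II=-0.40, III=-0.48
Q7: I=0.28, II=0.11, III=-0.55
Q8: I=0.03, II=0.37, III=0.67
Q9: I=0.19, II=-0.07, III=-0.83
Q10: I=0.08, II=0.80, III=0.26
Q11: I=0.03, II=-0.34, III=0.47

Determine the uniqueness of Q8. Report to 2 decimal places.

0.41

h² = 0.03² + 0.37² + 0.67² = 0.0009 + 0.1369 + 0.4489 = 0.5867
Uniqueness u² = 1 − h² = 1 − 0.5867 = 0.4133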